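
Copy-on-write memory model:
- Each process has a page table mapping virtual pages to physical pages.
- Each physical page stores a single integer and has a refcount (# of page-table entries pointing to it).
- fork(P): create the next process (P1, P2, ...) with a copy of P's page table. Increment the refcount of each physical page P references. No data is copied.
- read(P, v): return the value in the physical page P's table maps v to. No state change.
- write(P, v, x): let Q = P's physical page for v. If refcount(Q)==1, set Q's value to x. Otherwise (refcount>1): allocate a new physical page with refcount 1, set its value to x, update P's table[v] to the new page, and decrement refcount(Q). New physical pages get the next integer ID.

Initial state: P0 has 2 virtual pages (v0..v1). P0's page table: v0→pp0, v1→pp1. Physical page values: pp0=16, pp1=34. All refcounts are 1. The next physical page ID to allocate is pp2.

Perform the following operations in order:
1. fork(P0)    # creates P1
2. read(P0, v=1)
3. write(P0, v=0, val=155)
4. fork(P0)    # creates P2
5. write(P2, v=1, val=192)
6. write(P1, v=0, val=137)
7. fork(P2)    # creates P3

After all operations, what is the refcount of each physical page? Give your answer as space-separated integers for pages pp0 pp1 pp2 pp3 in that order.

Op 1: fork(P0) -> P1. 2 ppages; refcounts: pp0:2 pp1:2
Op 2: read(P0, v1) -> 34. No state change.
Op 3: write(P0, v0, 155). refcount(pp0)=2>1 -> COPY to pp2. 3 ppages; refcounts: pp0:1 pp1:2 pp2:1
Op 4: fork(P0) -> P2. 3 ppages; refcounts: pp0:1 pp1:3 pp2:2
Op 5: write(P2, v1, 192). refcount(pp1)=3>1 -> COPY to pp3. 4 ppages; refcounts: pp0:1 pp1:2 pp2:2 pp3:1
Op 6: write(P1, v0, 137). refcount(pp0)=1 -> write in place. 4 ppages; refcounts: pp0:1 pp1:2 pp2:2 pp3:1
Op 7: fork(P2) -> P3. 4 ppages; refcounts: pp0:1 pp1:2 pp2:3 pp3:2

Answer: 1 2 3 2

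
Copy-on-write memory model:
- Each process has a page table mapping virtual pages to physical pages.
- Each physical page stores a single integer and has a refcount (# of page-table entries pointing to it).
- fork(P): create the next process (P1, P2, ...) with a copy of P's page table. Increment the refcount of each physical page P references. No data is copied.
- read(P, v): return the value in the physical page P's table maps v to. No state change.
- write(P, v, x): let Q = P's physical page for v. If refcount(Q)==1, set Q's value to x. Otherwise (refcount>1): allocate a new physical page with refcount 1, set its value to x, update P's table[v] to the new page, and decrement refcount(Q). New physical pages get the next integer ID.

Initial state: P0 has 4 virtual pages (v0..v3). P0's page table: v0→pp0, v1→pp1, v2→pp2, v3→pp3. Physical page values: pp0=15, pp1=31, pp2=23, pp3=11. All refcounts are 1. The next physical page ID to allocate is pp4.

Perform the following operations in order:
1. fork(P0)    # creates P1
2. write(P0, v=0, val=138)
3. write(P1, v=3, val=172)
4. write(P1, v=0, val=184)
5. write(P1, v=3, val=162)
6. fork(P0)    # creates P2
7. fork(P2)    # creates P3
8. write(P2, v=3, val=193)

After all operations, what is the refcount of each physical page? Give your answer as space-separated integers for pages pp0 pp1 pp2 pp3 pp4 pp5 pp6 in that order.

Answer: 1 4 4 2 3 1 1

Derivation:
Op 1: fork(P0) -> P1. 4 ppages; refcounts: pp0:2 pp1:2 pp2:2 pp3:2
Op 2: write(P0, v0, 138). refcount(pp0)=2>1 -> COPY to pp4. 5 ppages; refcounts: pp0:1 pp1:2 pp2:2 pp3:2 pp4:1
Op 3: write(P1, v3, 172). refcount(pp3)=2>1 -> COPY to pp5. 6 ppages; refcounts: pp0:1 pp1:2 pp2:2 pp3:1 pp4:1 pp5:1
Op 4: write(P1, v0, 184). refcount(pp0)=1 -> write in place. 6 ppages; refcounts: pp0:1 pp1:2 pp2:2 pp3:1 pp4:1 pp5:1
Op 5: write(P1, v3, 162). refcount(pp5)=1 -> write in place. 6 ppages; refcounts: pp0:1 pp1:2 pp2:2 pp3:1 pp4:1 pp5:1
Op 6: fork(P0) -> P2. 6 ppages; refcounts: pp0:1 pp1:3 pp2:3 pp3:2 pp4:2 pp5:1
Op 7: fork(P2) -> P3. 6 ppages; refcounts: pp0:1 pp1:4 pp2:4 pp3:3 pp4:3 pp5:1
Op 8: write(P2, v3, 193). refcount(pp3)=3>1 -> COPY to pp6. 7 ppages; refcounts: pp0:1 pp1:4 pp2:4 pp3:2 pp4:3 pp5:1 pp6:1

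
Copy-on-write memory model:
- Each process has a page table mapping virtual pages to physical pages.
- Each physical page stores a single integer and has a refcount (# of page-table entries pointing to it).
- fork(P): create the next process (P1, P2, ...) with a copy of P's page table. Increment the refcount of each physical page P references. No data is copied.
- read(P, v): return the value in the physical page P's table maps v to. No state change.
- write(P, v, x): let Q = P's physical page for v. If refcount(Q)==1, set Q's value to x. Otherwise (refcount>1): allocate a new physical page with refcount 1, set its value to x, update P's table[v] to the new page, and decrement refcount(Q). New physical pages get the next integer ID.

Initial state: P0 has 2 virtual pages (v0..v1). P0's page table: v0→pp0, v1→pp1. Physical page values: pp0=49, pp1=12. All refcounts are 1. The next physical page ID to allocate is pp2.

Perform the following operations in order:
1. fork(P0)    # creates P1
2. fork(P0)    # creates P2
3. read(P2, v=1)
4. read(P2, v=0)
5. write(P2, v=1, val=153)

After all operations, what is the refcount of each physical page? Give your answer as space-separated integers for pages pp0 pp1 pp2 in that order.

Answer: 3 2 1

Derivation:
Op 1: fork(P0) -> P1. 2 ppages; refcounts: pp0:2 pp1:2
Op 2: fork(P0) -> P2. 2 ppages; refcounts: pp0:3 pp1:3
Op 3: read(P2, v1) -> 12. No state change.
Op 4: read(P2, v0) -> 49. No state change.
Op 5: write(P2, v1, 153). refcount(pp1)=3>1 -> COPY to pp2. 3 ppages; refcounts: pp0:3 pp1:2 pp2:1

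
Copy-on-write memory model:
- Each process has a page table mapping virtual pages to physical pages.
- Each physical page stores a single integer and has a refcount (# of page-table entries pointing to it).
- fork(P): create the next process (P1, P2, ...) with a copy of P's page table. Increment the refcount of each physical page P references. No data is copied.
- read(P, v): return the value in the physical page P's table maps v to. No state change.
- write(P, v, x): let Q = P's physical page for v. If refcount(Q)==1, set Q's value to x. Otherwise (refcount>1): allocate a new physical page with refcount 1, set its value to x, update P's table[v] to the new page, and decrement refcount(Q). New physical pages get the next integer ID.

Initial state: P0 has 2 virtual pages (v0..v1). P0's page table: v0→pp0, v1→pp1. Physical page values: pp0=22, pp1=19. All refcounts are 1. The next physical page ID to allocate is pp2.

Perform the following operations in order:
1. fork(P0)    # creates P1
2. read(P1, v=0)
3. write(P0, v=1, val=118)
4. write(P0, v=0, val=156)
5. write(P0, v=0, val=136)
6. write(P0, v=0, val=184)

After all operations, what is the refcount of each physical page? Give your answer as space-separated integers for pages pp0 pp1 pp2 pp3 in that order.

Op 1: fork(P0) -> P1. 2 ppages; refcounts: pp0:2 pp1:2
Op 2: read(P1, v0) -> 22. No state change.
Op 3: write(P0, v1, 118). refcount(pp1)=2>1 -> COPY to pp2. 3 ppages; refcounts: pp0:2 pp1:1 pp2:1
Op 4: write(P0, v0, 156). refcount(pp0)=2>1 -> COPY to pp3. 4 ppages; refcounts: pp0:1 pp1:1 pp2:1 pp3:1
Op 5: write(P0, v0, 136). refcount(pp3)=1 -> write in place. 4 ppages; refcounts: pp0:1 pp1:1 pp2:1 pp3:1
Op 6: write(P0, v0, 184). refcount(pp3)=1 -> write in place. 4 ppages; refcounts: pp0:1 pp1:1 pp2:1 pp3:1

Answer: 1 1 1 1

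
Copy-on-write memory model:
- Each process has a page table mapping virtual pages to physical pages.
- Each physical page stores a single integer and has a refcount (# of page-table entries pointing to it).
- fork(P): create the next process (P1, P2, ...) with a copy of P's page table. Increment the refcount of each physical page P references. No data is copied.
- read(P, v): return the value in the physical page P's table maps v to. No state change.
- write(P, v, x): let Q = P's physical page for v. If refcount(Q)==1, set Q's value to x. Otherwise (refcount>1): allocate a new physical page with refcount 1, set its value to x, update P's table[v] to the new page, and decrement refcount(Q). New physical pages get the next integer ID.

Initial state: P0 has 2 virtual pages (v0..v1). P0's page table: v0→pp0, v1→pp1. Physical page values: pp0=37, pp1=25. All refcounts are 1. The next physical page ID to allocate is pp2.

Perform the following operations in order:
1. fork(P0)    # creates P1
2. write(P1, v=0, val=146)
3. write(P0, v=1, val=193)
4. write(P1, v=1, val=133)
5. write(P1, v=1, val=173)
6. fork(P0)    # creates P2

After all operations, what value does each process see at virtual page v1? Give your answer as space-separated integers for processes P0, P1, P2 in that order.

Op 1: fork(P0) -> P1. 2 ppages; refcounts: pp0:2 pp1:2
Op 2: write(P1, v0, 146). refcount(pp0)=2>1 -> COPY to pp2. 3 ppages; refcounts: pp0:1 pp1:2 pp2:1
Op 3: write(P0, v1, 193). refcount(pp1)=2>1 -> COPY to pp3. 4 ppages; refcounts: pp0:1 pp1:1 pp2:1 pp3:1
Op 4: write(P1, v1, 133). refcount(pp1)=1 -> write in place. 4 ppages; refcounts: pp0:1 pp1:1 pp2:1 pp3:1
Op 5: write(P1, v1, 173). refcount(pp1)=1 -> write in place. 4 ppages; refcounts: pp0:1 pp1:1 pp2:1 pp3:1
Op 6: fork(P0) -> P2. 4 ppages; refcounts: pp0:2 pp1:1 pp2:1 pp3:2
P0: v1 -> pp3 = 193
P1: v1 -> pp1 = 173
P2: v1 -> pp3 = 193

Answer: 193 173 193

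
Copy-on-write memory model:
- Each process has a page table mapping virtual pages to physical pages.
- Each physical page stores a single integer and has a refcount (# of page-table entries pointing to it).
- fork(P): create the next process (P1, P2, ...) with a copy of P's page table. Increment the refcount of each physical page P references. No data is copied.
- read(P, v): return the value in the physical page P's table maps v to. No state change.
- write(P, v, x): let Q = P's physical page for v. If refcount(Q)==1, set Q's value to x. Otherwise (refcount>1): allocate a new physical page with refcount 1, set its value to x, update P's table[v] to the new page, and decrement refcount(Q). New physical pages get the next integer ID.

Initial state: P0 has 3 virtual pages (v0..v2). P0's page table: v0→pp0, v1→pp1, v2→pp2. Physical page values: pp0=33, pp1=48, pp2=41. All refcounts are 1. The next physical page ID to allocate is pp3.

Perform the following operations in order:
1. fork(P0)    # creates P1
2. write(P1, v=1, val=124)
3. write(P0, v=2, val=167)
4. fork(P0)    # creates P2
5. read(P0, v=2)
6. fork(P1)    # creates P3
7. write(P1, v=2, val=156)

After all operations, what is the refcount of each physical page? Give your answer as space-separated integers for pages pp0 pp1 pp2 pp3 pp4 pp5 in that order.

Answer: 4 2 1 2 2 1

Derivation:
Op 1: fork(P0) -> P1. 3 ppages; refcounts: pp0:2 pp1:2 pp2:2
Op 2: write(P1, v1, 124). refcount(pp1)=2>1 -> COPY to pp3. 4 ppages; refcounts: pp0:2 pp1:1 pp2:2 pp3:1
Op 3: write(P0, v2, 167). refcount(pp2)=2>1 -> COPY to pp4. 5 ppages; refcounts: pp0:2 pp1:1 pp2:1 pp3:1 pp4:1
Op 4: fork(P0) -> P2. 5 ppages; refcounts: pp0:3 pp1:2 pp2:1 pp3:1 pp4:2
Op 5: read(P0, v2) -> 167. No state change.
Op 6: fork(P1) -> P3. 5 ppages; refcounts: pp0:4 pp1:2 pp2:2 pp3:2 pp4:2
Op 7: write(P1, v2, 156). refcount(pp2)=2>1 -> COPY to pp5. 6 ppages; refcounts: pp0:4 pp1:2 pp2:1 pp3:2 pp4:2 pp5:1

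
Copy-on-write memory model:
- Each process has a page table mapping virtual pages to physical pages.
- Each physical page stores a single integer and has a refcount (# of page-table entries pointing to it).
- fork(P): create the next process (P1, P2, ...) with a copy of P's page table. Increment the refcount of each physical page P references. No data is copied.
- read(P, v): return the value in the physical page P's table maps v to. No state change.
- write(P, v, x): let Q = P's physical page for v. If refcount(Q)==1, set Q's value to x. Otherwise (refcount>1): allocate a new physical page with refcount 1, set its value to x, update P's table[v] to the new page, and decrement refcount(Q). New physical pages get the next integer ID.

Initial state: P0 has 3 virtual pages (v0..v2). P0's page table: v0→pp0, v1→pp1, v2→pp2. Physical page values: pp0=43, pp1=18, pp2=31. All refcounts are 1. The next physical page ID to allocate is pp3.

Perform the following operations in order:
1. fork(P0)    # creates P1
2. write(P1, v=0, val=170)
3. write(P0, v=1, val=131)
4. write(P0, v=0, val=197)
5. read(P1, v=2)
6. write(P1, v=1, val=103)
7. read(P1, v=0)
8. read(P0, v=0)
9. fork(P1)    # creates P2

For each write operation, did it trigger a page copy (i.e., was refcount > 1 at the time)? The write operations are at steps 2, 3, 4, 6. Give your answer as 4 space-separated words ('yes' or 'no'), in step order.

Op 1: fork(P0) -> P1. 3 ppages; refcounts: pp0:2 pp1:2 pp2:2
Op 2: write(P1, v0, 170). refcount(pp0)=2>1 -> COPY to pp3. 4 ppages; refcounts: pp0:1 pp1:2 pp2:2 pp3:1
Op 3: write(P0, v1, 131). refcount(pp1)=2>1 -> COPY to pp4. 5 ppages; refcounts: pp0:1 pp1:1 pp2:2 pp3:1 pp4:1
Op 4: write(P0, v0, 197). refcount(pp0)=1 -> write in place. 5 ppages; refcounts: pp0:1 pp1:1 pp2:2 pp3:1 pp4:1
Op 5: read(P1, v2) -> 31. No state change.
Op 6: write(P1, v1, 103). refcount(pp1)=1 -> write in place. 5 ppages; refcounts: pp0:1 pp1:1 pp2:2 pp3:1 pp4:1
Op 7: read(P1, v0) -> 170. No state change.
Op 8: read(P0, v0) -> 197. No state change.
Op 9: fork(P1) -> P2. 5 ppages; refcounts: pp0:1 pp1:2 pp2:3 pp3:2 pp4:1

yes yes no no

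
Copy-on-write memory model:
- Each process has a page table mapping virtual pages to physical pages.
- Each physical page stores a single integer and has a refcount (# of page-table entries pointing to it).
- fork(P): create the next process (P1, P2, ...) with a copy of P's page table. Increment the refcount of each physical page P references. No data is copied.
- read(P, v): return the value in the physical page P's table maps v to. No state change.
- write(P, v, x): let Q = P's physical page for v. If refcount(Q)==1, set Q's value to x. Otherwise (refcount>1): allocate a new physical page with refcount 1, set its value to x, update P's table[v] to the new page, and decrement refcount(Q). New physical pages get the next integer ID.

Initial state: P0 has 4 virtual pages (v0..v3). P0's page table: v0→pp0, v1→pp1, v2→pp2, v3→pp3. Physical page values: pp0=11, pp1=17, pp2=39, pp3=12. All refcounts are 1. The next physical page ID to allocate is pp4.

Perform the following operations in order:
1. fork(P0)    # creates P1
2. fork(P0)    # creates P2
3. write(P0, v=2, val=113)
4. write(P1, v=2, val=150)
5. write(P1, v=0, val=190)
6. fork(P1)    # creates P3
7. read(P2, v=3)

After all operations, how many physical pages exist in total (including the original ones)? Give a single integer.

Answer: 7

Derivation:
Op 1: fork(P0) -> P1. 4 ppages; refcounts: pp0:2 pp1:2 pp2:2 pp3:2
Op 2: fork(P0) -> P2. 4 ppages; refcounts: pp0:3 pp1:3 pp2:3 pp3:3
Op 3: write(P0, v2, 113). refcount(pp2)=3>1 -> COPY to pp4. 5 ppages; refcounts: pp0:3 pp1:3 pp2:2 pp3:3 pp4:1
Op 4: write(P1, v2, 150). refcount(pp2)=2>1 -> COPY to pp5. 6 ppages; refcounts: pp0:3 pp1:3 pp2:1 pp3:3 pp4:1 pp5:1
Op 5: write(P1, v0, 190). refcount(pp0)=3>1 -> COPY to pp6. 7 ppages; refcounts: pp0:2 pp1:3 pp2:1 pp3:3 pp4:1 pp5:1 pp6:1
Op 6: fork(P1) -> P3. 7 ppages; refcounts: pp0:2 pp1:4 pp2:1 pp3:4 pp4:1 pp5:2 pp6:2
Op 7: read(P2, v3) -> 12. No state change.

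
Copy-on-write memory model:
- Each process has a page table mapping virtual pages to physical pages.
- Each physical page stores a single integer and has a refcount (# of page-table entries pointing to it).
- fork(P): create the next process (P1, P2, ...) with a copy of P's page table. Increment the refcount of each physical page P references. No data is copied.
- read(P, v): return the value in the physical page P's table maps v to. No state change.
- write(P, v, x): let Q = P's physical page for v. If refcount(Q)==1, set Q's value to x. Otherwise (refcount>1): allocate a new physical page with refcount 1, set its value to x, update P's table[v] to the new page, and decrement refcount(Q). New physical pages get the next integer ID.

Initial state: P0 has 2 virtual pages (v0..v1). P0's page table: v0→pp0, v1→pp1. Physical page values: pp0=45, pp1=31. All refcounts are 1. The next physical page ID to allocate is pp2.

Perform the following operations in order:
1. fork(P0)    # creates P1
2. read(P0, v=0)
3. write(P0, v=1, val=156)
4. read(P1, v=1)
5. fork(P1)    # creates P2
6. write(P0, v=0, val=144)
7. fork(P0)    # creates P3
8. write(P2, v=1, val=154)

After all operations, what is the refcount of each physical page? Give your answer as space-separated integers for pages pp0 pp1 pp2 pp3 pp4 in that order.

Answer: 2 1 2 2 1

Derivation:
Op 1: fork(P0) -> P1. 2 ppages; refcounts: pp0:2 pp1:2
Op 2: read(P0, v0) -> 45. No state change.
Op 3: write(P0, v1, 156). refcount(pp1)=2>1 -> COPY to pp2. 3 ppages; refcounts: pp0:2 pp1:1 pp2:1
Op 4: read(P1, v1) -> 31. No state change.
Op 5: fork(P1) -> P2. 3 ppages; refcounts: pp0:3 pp1:2 pp2:1
Op 6: write(P0, v0, 144). refcount(pp0)=3>1 -> COPY to pp3. 4 ppages; refcounts: pp0:2 pp1:2 pp2:1 pp3:1
Op 7: fork(P0) -> P3. 4 ppages; refcounts: pp0:2 pp1:2 pp2:2 pp3:2
Op 8: write(P2, v1, 154). refcount(pp1)=2>1 -> COPY to pp4. 5 ppages; refcounts: pp0:2 pp1:1 pp2:2 pp3:2 pp4:1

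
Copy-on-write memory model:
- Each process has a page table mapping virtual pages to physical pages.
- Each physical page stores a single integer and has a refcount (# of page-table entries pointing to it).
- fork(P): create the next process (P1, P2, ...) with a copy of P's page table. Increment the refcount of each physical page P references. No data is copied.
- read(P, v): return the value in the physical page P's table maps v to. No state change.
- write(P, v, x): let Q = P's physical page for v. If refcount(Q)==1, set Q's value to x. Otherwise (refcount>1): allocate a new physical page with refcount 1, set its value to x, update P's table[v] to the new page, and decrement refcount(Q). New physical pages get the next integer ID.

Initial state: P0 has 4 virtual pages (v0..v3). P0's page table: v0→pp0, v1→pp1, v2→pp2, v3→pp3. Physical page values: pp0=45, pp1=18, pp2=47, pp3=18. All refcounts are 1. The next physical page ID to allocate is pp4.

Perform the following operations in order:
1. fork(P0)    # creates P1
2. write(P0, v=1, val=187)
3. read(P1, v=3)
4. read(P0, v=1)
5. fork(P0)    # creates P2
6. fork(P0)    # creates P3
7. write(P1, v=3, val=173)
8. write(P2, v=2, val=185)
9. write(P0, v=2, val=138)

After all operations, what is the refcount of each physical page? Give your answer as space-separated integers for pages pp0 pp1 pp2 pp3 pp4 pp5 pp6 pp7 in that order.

Answer: 4 1 2 3 3 1 1 1

Derivation:
Op 1: fork(P0) -> P1. 4 ppages; refcounts: pp0:2 pp1:2 pp2:2 pp3:2
Op 2: write(P0, v1, 187). refcount(pp1)=2>1 -> COPY to pp4. 5 ppages; refcounts: pp0:2 pp1:1 pp2:2 pp3:2 pp4:1
Op 3: read(P1, v3) -> 18. No state change.
Op 4: read(P0, v1) -> 187. No state change.
Op 5: fork(P0) -> P2. 5 ppages; refcounts: pp0:3 pp1:1 pp2:3 pp3:3 pp4:2
Op 6: fork(P0) -> P3. 5 ppages; refcounts: pp0:4 pp1:1 pp2:4 pp3:4 pp4:3
Op 7: write(P1, v3, 173). refcount(pp3)=4>1 -> COPY to pp5. 6 ppages; refcounts: pp0:4 pp1:1 pp2:4 pp3:3 pp4:3 pp5:1
Op 8: write(P2, v2, 185). refcount(pp2)=4>1 -> COPY to pp6. 7 ppages; refcounts: pp0:4 pp1:1 pp2:3 pp3:3 pp4:3 pp5:1 pp6:1
Op 9: write(P0, v2, 138). refcount(pp2)=3>1 -> COPY to pp7. 8 ppages; refcounts: pp0:4 pp1:1 pp2:2 pp3:3 pp4:3 pp5:1 pp6:1 pp7:1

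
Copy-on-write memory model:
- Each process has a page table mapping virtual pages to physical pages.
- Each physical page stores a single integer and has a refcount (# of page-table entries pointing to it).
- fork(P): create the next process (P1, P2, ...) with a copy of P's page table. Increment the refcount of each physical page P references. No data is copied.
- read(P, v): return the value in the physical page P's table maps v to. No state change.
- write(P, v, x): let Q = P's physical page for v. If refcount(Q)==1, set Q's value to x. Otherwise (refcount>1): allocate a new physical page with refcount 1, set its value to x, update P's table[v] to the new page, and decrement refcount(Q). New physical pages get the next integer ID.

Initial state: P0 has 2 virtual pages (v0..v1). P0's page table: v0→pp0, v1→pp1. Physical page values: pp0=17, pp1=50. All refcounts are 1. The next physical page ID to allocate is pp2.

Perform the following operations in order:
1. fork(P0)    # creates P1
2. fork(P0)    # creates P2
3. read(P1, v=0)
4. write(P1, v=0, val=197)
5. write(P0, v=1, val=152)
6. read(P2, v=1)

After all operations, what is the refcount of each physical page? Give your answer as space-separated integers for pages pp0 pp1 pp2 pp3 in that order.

Op 1: fork(P0) -> P1. 2 ppages; refcounts: pp0:2 pp1:2
Op 2: fork(P0) -> P2. 2 ppages; refcounts: pp0:3 pp1:3
Op 3: read(P1, v0) -> 17. No state change.
Op 4: write(P1, v0, 197). refcount(pp0)=3>1 -> COPY to pp2. 3 ppages; refcounts: pp0:2 pp1:3 pp2:1
Op 5: write(P0, v1, 152). refcount(pp1)=3>1 -> COPY to pp3. 4 ppages; refcounts: pp0:2 pp1:2 pp2:1 pp3:1
Op 6: read(P2, v1) -> 50. No state change.

Answer: 2 2 1 1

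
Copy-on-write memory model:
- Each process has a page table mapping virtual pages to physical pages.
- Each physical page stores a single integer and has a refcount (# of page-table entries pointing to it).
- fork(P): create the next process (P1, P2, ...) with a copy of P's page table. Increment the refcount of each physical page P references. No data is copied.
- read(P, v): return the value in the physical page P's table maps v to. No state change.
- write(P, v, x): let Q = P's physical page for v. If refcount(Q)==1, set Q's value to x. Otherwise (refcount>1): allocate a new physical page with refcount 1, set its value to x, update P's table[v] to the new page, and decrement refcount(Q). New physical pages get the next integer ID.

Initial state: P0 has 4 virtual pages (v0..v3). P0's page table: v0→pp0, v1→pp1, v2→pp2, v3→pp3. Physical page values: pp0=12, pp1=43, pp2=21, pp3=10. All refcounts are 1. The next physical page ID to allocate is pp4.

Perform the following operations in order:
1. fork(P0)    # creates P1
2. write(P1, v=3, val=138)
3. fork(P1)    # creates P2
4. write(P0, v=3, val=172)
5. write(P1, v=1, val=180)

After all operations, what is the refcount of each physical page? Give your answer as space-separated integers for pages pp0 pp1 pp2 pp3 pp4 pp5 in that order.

Op 1: fork(P0) -> P1. 4 ppages; refcounts: pp0:2 pp1:2 pp2:2 pp3:2
Op 2: write(P1, v3, 138). refcount(pp3)=2>1 -> COPY to pp4. 5 ppages; refcounts: pp0:2 pp1:2 pp2:2 pp3:1 pp4:1
Op 3: fork(P1) -> P2. 5 ppages; refcounts: pp0:3 pp1:3 pp2:3 pp3:1 pp4:2
Op 4: write(P0, v3, 172). refcount(pp3)=1 -> write in place. 5 ppages; refcounts: pp0:3 pp1:3 pp2:3 pp3:1 pp4:2
Op 5: write(P1, v1, 180). refcount(pp1)=3>1 -> COPY to pp5. 6 ppages; refcounts: pp0:3 pp1:2 pp2:3 pp3:1 pp4:2 pp5:1

Answer: 3 2 3 1 2 1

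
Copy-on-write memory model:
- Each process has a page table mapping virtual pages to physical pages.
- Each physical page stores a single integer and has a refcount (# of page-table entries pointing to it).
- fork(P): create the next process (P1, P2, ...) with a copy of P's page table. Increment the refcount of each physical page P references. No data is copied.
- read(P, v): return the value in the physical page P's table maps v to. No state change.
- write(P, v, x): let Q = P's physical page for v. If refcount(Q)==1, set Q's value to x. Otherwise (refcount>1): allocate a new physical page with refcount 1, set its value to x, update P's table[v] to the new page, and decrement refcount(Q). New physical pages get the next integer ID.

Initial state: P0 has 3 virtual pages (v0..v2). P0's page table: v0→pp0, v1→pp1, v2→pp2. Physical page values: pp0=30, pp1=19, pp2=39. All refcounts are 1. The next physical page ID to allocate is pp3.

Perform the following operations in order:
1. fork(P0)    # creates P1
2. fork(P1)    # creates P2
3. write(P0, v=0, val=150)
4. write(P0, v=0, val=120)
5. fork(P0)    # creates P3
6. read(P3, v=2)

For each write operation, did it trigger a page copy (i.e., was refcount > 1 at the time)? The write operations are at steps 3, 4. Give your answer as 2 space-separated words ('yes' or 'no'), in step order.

Op 1: fork(P0) -> P1. 3 ppages; refcounts: pp0:2 pp1:2 pp2:2
Op 2: fork(P1) -> P2. 3 ppages; refcounts: pp0:3 pp1:3 pp2:3
Op 3: write(P0, v0, 150). refcount(pp0)=3>1 -> COPY to pp3. 4 ppages; refcounts: pp0:2 pp1:3 pp2:3 pp3:1
Op 4: write(P0, v0, 120). refcount(pp3)=1 -> write in place. 4 ppages; refcounts: pp0:2 pp1:3 pp2:3 pp3:1
Op 5: fork(P0) -> P3. 4 ppages; refcounts: pp0:2 pp1:4 pp2:4 pp3:2
Op 6: read(P3, v2) -> 39. No state change.

yes no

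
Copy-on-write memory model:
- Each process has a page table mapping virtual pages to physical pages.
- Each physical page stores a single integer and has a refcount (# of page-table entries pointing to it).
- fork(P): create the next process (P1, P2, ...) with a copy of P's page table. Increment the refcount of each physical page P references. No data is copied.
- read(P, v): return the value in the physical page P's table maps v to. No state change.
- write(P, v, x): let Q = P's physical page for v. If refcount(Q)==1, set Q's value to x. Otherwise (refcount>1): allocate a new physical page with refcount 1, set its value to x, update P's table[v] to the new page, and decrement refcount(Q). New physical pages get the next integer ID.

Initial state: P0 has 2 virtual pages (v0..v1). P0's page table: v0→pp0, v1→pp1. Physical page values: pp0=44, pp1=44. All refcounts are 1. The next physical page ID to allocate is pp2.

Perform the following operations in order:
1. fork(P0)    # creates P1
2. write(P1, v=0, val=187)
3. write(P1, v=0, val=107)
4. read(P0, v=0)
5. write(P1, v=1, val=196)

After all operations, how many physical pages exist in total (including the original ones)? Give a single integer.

Answer: 4

Derivation:
Op 1: fork(P0) -> P1. 2 ppages; refcounts: pp0:2 pp1:2
Op 2: write(P1, v0, 187). refcount(pp0)=2>1 -> COPY to pp2. 3 ppages; refcounts: pp0:1 pp1:2 pp2:1
Op 3: write(P1, v0, 107). refcount(pp2)=1 -> write in place. 3 ppages; refcounts: pp0:1 pp1:2 pp2:1
Op 4: read(P0, v0) -> 44. No state change.
Op 5: write(P1, v1, 196). refcount(pp1)=2>1 -> COPY to pp3. 4 ppages; refcounts: pp0:1 pp1:1 pp2:1 pp3:1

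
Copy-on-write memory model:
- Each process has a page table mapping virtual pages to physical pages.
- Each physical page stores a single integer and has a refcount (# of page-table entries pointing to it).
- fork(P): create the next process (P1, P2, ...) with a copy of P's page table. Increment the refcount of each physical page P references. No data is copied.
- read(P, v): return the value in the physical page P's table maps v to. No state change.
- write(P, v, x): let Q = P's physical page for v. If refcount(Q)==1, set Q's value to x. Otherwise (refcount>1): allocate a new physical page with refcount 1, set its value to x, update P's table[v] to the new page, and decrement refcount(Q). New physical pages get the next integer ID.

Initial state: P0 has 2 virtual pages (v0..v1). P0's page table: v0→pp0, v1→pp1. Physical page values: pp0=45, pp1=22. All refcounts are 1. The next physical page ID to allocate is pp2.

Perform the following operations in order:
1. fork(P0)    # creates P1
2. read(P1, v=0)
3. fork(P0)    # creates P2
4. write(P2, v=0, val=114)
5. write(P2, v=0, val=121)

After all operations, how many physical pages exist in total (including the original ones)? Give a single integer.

Op 1: fork(P0) -> P1. 2 ppages; refcounts: pp0:2 pp1:2
Op 2: read(P1, v0) -> 45. No state change.
Op 3: fork(P0) -> P2. 2 ppages; refcounts: pp0:3 pp1:3
Op 4: write(P2, v0, 114). refcount(pp0)=3>1 -> COPY to pp2. 3 ppages; refcounts: pp0:2 pp1:3 pp2:1
Op 5: write(P2, v0, 121). refcount(pp2)=1 -> write in place. 3 ppages; refcounts: pp0:2 pp1:3 pp2:1

Answer: 3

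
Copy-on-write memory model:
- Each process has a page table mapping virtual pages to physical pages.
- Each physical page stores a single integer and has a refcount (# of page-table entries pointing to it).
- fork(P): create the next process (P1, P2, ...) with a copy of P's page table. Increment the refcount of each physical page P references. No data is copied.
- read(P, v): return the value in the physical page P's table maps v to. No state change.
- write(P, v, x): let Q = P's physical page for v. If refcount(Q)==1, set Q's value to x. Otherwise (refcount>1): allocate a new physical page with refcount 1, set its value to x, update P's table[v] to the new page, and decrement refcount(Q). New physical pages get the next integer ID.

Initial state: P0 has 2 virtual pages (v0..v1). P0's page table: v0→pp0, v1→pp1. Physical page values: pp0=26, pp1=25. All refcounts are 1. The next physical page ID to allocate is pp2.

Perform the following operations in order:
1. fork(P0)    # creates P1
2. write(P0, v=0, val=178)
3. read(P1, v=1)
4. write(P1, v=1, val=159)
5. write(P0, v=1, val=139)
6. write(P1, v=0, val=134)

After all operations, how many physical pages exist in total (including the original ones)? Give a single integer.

Op 1: fork(P0) -> P1. 2 ppages; refcounts: pp0:2 pp1:2
Op 2: write(P0, v0, 178). refcount(pp0)=2>1 -> COPY to pp2. 3 ppages; refcounts: pp0:1 pp1:2 pp2:1
Op 3: read(P1, v1) -> 25. No state change.
Op 4: write(P1, v1, 159). refcount(pp1)=2>1 -> COPY to pp3. 4 ppages; refcounts: pp0:1 pp1:1 pp2:1 pp3:1
Op 5: write(P0, v1, 139). refcount(pp1)=1 -> write in place. 4 ppages; refcounts: pp0:1 pp1:1 pp2:1 pp3:1
Op 6: write(P1, v0, 134). refcount(pp0)=1 -> write in place. 4 ppages; refcounts: pp0:1 pp1:1 pp2:1 pp3:1

Answer: 4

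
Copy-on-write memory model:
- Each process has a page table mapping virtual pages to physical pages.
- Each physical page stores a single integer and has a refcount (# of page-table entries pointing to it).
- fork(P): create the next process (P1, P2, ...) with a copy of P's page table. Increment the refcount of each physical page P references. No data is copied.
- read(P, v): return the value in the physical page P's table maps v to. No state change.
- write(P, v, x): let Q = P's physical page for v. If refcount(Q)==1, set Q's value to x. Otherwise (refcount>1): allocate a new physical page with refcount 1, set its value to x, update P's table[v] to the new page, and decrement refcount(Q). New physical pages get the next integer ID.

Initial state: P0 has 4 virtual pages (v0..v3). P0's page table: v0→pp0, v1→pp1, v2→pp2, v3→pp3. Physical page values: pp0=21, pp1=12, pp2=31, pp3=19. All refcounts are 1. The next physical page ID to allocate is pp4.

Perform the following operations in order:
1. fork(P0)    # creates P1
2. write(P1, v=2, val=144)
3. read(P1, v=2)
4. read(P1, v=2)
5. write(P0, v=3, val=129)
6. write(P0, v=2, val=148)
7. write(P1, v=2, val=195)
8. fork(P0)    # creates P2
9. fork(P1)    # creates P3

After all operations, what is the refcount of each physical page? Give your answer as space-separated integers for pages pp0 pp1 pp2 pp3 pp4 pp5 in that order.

Answer: 4 4 2 2 2 2

Derivation:
Op 1: fork(P0) -> P1. 4 ppages; refcounts: pp0:2 pp1:2 pp2:2 pp3:2
Op 2: write(P1, v2, 144). refcount(pp2)=2>1 -> COPY to pp4. 5 ppages; refcounts: pp0:2 pp1:2 pp2:1 pp3:2 pp4:1
Op 3: read(P1, v2) -> 144. No state change.
Op 4: read(P1, v2) -> 144. No state change.
Op 5: write(P0, v3, 129). refcount(pp3)=2>1 -> COPY to pp5. 6 ppages; refcounts: pp0:2 pp1:2 pp2:1 pp3:1 pp4:1 pp5:1
Op 6: write(P0, v2, 148). refcount(pp2)=1 -> write in place. 6 ppages; refcounts: pp0:2 pp1:2 pp2:1 pp3:1 pp4:1 pp5:1
Op 7: write(P1, v2, 195). refcount(pp4)=1 -> write in place. 6 ppages; refcounts: pp0:2 pp1:2 pp2:1 pp3:1 pp4:1 pp5:1
Op 8: fork(P0) -> P2. 6 ppages; refcounts: pp0:3 pp1:3 pp2:2 pp3:1 pp4:1 pp5:2
Op 9: fork(P1) -> P3. 6 ppages; refcounts: pp0:4 pp1:4 pp2:2 pp3:2 pp4:2 pp5:2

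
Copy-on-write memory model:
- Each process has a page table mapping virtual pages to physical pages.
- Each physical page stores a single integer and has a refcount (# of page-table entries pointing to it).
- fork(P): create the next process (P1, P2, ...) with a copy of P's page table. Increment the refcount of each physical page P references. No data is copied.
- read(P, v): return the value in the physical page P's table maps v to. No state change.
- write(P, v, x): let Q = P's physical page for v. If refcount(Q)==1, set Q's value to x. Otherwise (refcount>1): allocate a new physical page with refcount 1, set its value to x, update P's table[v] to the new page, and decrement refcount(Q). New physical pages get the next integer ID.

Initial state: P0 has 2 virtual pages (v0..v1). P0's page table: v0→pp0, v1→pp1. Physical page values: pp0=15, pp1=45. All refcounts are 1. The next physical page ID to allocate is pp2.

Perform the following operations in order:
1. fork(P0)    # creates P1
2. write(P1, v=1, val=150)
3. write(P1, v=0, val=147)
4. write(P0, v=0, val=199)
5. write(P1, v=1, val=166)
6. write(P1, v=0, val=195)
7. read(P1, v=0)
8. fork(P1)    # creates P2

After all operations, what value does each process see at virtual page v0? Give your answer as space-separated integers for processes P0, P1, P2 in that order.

Answer: 199 195 195

Derivation:
Op 1: fork(P0) -> P1. 2 ppages; refcounts: pp0:2 pp1:2
Op 2: write(P1, v1, 150). refcount(pp1)=2>1 -> COPY to pp2. 3 ppages; refcounts: pp0:2 pp1:1 pp2:1
Op 3: write(P1, v0, 147). refcount(pp0)=2>1 -> COPY to pp3. 4 ppages; refcounts: pp0:1 pp1:1 pp2:1 pp3:1
Op 4: write(P0, v0, 199). refcount(pp0)=1 -> write in place. 4 ppages; refcounts: pp0:1 pp1:1 pp2:1 pp3:1
Op 5: write(P1, v1, 166). refcount(pp2)=1 -> write in place. 4 ppages; refcounts: pp0:1 pp1:1 pp2:1 pp3:1
Op 6: write(P1, v0, 195). refcount(pp3)=1 -> write in place. 4 ppages; refcounts: pp0:1 pp1:1 pp2:1 pp3:1
Op 7: read(P1, v0) -> 195. No state change.
Op 8: fork(P1) -> P2. 4 ppages; refcounts: pp0:1 pp1:1 pp2:2 pp3:2
P0: v0 -> pp0 = 199
P1: v0 -> pp3 = 195
P2: v0 -> pp3 = 195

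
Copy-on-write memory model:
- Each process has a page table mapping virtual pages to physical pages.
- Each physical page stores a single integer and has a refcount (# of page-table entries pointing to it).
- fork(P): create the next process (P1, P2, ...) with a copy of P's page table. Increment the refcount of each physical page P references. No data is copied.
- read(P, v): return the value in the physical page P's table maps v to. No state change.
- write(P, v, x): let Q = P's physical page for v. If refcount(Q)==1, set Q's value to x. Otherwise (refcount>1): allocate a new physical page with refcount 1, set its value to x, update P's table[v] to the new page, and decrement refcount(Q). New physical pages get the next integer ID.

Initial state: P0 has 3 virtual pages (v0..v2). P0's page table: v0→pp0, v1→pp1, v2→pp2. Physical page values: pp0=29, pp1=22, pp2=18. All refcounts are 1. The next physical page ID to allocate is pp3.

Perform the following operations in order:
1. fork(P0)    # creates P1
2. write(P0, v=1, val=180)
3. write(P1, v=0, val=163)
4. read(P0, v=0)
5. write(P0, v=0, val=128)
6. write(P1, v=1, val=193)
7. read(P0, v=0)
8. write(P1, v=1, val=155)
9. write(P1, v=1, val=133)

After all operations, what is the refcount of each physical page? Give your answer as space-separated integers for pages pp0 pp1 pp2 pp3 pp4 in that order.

Answer: 1 1 2 1 1

Derivation:
Op 1: fork(P0) -> P1. 3 ppages; refcounts: pp0:2 pp1:2 pp2:2
Op 2: write(P0, v1, 180). refcount(pp1)=2>1 -> COPY to pp3. 4 ppages; refcounts: pp0:2 pp1:1 pp2:2 pp3:1
Op 3: write(P1, v0, 163). refcount(pp0)=2>1 -> COPY to pp4. 5 ppages; refcounts: pp0:1 pp1:1 pp2:2 pp3:1 pp4:1
Op 4: read(P0, v0) -> 29. No state change.
Op 5: write(P0, v0, 128). refcount(pp0)=1 -> write in place. 5 ppages; refcounts: pp0:1 pp1:1 pp2:2 pp3:1 pp4:1
Op 6: write(P1, v1, 193). refcount(pp1)=1 -> write in place. 5 ppages; refcounts: pp0:1 pp1:1 pp2:2 pp3:1 pp4:1
Op 7: read(P0, v0) -> 128. No state change.
Op 8: write(P1, v1, 155). refcount(pp1)=1 -> write in place. 5 ppages; refcounts: pp0:1 pp1:1 pp2:2 pp3:1 pp4:1
Op 9: write(P1, v1, 133). refcount(pp1)=1 -> write in place. 5 ppages; refcounts: pp0:1 pp1:1 pp2:2 pp3:1 pp4:1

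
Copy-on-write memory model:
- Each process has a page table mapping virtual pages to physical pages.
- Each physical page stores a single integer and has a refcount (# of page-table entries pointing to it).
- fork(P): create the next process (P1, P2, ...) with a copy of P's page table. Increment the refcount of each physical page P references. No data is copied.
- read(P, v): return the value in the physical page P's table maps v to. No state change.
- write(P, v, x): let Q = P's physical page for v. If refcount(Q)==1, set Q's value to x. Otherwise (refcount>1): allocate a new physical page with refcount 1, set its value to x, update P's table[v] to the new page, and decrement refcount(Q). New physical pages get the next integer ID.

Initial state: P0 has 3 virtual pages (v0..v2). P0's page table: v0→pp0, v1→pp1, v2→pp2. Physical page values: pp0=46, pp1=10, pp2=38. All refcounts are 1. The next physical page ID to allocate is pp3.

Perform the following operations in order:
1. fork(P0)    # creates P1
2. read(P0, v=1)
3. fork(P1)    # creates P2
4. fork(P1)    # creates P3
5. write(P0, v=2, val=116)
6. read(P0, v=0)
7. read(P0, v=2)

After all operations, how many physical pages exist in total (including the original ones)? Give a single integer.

Answer: 4

Derivation:
Op 1: fork(P0) -> P1. 3 ppages; refcounts: pp0:2 pp1:2 pp2:2
Op 2: read(P0, v1) -> 10. No state change.
Op 3: fork(P1) -> P2. 3 ppages; refcounts: pp0:3 pp1:3 pp2:3
Op 4: fork(P1) -> P3. 3 ppages; refcounts: pp0:4 pp1:4 pp2:4
Op 5: write(P0, v2, 116). refcount(pp2)=4>1 -> COPY to pp3. 4 ppages; refcounts: pp0:4 pp1:4 pp2:3 pp3:1
Op 6: read(P0, v0) -> 46. No state change.
Op 7: read(P0, v2) -> 116. No state change.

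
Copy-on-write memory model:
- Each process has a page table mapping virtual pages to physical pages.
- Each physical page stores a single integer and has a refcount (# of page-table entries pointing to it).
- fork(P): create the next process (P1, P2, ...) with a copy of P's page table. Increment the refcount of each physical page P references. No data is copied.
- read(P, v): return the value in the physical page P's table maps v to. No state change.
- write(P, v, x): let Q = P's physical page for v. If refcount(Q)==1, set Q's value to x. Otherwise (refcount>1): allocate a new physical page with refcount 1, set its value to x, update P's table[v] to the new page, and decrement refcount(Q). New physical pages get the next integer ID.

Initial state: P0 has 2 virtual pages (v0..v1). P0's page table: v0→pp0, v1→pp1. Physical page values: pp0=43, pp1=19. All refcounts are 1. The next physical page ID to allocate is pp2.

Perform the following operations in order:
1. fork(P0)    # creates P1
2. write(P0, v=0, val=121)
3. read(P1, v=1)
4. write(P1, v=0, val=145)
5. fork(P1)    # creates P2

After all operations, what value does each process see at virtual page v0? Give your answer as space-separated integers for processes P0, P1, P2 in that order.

Answer: 121 145 145

Derivation:
Op 1: fork(P0) -> P1. 2 ppages; refcounts: pp0:2 pp1:2
Op 2: write(P0, v0, 121). refcount(pp0)=2>1 -> COPY to pp2. 3 ppages; refcounts: pp0:1 pp1:2 pp2:1
Op 3: read(P1, v1) -> 19. No state change.
Op 4: write(P1, v0, 145). refcount(pp0)=1 -> write in place. 3 ppages; refcounts: pp0:1 pp1:2 pp2:1
Op 5: fork(P1) -> P2. 3 ppages; refcounts: pp0:2 pp1:3 pp2:1
P0: v0 -> pp2 = 121
P1: v0 -> pp0 = 145
P2: v0 -> pp0 = 145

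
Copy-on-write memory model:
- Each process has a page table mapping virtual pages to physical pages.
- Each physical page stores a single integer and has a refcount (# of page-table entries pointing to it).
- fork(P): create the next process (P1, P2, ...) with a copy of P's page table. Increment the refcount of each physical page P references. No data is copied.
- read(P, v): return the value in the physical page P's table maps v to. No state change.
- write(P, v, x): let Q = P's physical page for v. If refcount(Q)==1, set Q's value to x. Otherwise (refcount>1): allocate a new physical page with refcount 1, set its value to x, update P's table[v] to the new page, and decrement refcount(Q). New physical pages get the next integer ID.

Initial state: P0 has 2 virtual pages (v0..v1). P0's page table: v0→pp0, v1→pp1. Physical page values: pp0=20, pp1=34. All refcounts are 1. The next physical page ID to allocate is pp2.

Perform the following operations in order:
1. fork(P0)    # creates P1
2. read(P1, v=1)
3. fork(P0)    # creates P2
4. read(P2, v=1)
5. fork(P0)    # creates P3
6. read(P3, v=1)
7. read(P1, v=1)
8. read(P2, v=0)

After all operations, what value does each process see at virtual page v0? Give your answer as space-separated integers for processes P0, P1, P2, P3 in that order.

Op 1: fork(P0) -> P1. 2 ppages; refcounts: pp0:2 pp1:2
Op 2: read(P1, v1) -> 34. No state change.
Op 3: fork(P0) -> P2. 2 ppages; refcounts: pp0:3 pp1:3
Op 4: read(P2, v1) -> 34. No state change.
Op 5: fork(P0) -> P3. 2 ppages; refcounts: pp0:4 pp1:4
Op 6: read(P3, v1) -> 34. No state change.
Op 7: read(P1, v1) -> 34. No state change.
Op 8: read(P2, v0) -> 20. No state change.
P0: v0 -> pp0 = 20
P1: v0 -> pp0 = 20
P2: v0 -> pp0 = 20
P3: v0 -> pp0 = 20

Answer: 20 20 20 20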